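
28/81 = 28/81=0.35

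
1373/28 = 1373/28=49.04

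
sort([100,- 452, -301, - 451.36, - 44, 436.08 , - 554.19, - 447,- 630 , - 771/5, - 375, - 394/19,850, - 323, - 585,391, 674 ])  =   [ - 630, - 585, - 554.19, - 452, -451.36,-447, - 375 ,-323, - 301, - 771/5,-44,  -  394/19,100,391,436.08,674,  850] 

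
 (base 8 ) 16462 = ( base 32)79i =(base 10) 7474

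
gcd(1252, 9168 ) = 4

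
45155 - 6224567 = -6179412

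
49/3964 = 49/3964 = 0.01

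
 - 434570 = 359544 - 794114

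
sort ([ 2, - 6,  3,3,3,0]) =[-6,0, 2,3,3, 3]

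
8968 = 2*4484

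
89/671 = 89/671 = 0.13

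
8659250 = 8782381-123131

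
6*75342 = 452052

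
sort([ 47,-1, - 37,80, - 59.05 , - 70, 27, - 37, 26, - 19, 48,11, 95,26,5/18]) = [  -  70, - 59.05, - 37, - 37, - 19, - 1, 5/18, 11,26 , 26,27,47, 48, 80, 95]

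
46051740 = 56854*810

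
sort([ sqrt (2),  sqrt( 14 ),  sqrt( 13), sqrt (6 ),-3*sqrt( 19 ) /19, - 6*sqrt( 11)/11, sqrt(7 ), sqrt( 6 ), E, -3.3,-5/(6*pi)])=[  -  3.3,- 6  *sqrt( 11 )/11,-3*sqrt(19)/19,-5/( 6*pi ), sqrt( 2),sqrt ( 6 ), sqrt(6), sqrt( 7 ) , E, sqrt( 13),sqrt( 14 )]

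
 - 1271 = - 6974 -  - 5703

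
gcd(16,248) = 8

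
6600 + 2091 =8691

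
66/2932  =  33/1466 = 0.02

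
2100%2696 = 2100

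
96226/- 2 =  - 48113 + 0/1 = - 48113.00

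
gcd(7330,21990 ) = 7330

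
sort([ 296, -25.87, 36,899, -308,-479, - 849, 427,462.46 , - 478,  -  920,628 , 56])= [ - 920, - 849,-479,-478 , - 308, - 25.87, 36, 56,296, 427,462.46,628, 899]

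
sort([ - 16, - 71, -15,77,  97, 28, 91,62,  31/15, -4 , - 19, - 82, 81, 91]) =[ - 82,- 71, - 19, - 16, - 15,  -  4, 31/15, 28 , 62 , 77, 81,  91, 91, 97]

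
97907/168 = 582 + 131/168 = 582.78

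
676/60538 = 338/30269 = 0.01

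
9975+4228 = 14203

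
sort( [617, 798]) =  [617, 798] 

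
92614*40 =3704560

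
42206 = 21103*2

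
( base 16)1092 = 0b1000010010010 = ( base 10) 4242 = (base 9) 5733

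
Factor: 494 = 2^1 * 13^1*19^1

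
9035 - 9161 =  - 126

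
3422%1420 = 582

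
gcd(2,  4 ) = 2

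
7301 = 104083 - 96782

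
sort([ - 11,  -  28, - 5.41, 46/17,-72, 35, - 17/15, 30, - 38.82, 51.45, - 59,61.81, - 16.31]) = [ - 72, - 59, - 38.82, - 28, - 16.31, - 11, - 5.41, - 17/15,46/17  ,  30, 35 , 51.45,61.81]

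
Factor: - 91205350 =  - 2^1*5^2*23^1*79309^1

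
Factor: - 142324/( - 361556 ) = 7^1*23^1*409^( - 1 )= 161/409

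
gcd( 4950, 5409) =9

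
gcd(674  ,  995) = 1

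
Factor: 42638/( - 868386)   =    -  3^( - 1 )*21319^1*144731^( - 1) = - 21319/434193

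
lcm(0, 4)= 0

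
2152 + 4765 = 6917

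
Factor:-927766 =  - 2^1*7^2*9467^1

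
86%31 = 24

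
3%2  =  1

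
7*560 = 3920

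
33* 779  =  25707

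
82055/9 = 82055/9 = 9117.22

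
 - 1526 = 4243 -5769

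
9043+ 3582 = 12625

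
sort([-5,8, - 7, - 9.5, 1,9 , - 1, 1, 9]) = [-9.5,  -  7,-5, - 1,1, 1,8,  9,9]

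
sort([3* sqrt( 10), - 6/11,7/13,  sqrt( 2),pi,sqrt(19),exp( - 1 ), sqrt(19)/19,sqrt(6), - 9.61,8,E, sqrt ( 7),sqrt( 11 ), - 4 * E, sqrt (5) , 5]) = [ - 4*E, - 9.61, - 6/11,sqrt(19 ) /19,exp ( - 1), 7/13,sqrt(2 ),sqrt(5 ) , sqrt( 6), sqrt(7),E,pi , sqrt(11 ),sqrt(19 ),5,8, 3*sqrt(10) ]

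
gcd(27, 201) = 3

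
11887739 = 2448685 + 9439054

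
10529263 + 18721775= 29251038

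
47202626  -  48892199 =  - 1689573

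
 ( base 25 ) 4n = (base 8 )173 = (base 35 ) 3i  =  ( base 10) 123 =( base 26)4j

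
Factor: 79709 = 7^1*59^1*193^1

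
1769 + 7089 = 8858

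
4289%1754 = 781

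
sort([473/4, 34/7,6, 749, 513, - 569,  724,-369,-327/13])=[ - 569, - 369, - 327/13,34/7,6, 473/4,513, 724,  749]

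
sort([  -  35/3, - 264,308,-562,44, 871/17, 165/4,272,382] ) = [ - 562, - 264, - 35/3,165/4,44,871/17,272,308 , 382 ]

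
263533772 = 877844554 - 614310782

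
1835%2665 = 1835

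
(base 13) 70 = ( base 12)77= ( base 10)91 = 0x5b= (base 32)2r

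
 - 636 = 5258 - 5894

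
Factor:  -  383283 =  - 3^2*37^1*1151^1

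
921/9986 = 921/9986 = 0.09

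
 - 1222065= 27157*( - 45) 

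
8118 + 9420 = 17538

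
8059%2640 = 139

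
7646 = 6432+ 1214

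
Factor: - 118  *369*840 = -2^4 * 3^3*5^1*7^1*41^1 *59^1  =  - 36575280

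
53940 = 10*5394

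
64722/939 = 21574/313  =  68.93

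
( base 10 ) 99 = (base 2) 1100011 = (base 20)4j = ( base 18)59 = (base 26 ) 3l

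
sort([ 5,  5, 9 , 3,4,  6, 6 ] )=[ 3, 4,  5,  5, 6, 6,9 ]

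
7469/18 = 414  +  17/18 = 414.94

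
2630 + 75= 2705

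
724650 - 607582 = 117068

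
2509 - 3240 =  - 731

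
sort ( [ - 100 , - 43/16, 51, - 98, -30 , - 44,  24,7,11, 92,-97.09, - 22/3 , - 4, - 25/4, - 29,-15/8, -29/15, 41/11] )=[ - 100, - 98,- 97.09 , - 44, - 30, - 29,  -  22/3, - 25/4 ,  -  4,-43/16,-29/15 , - 15/8 , 41/11, 7,11,24, 51,  92 ]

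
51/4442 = 51/4442 = 0.01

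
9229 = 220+9009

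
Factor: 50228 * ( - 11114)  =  -558233992 = - 2^3* 29^1*433^1*5557^1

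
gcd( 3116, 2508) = 76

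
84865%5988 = 1033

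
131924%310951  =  131924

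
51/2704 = 51/2704  =  0.02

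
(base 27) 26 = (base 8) 74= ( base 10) 60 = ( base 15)40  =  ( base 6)140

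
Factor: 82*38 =3116 = 2^2*19^1*41^1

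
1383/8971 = 1383/8971 = 0.15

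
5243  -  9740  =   -4497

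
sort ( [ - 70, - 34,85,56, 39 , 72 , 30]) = [  -  70, - 34,30,39 , 56,72, 85]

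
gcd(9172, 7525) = 1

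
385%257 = 128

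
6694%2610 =1474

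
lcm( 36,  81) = 324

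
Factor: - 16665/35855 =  - 3^1*11^1  *  71^( -1) = - 33/71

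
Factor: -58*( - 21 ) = 2^1*3^1*7^1 * 29^1 = 1218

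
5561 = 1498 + 4063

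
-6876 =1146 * ( - 6)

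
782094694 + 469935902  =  1252030596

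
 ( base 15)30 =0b101101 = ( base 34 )1b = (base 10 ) 45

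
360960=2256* 160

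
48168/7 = 48168/7  =  6881.14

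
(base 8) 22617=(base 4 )2112033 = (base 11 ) 7251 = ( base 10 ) 9615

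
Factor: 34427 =173^1*199^1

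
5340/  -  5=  - 1068/1 = - 1068.00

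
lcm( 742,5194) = 5194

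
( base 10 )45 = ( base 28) 1h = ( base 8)55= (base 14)33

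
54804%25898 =3008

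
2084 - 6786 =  - 4702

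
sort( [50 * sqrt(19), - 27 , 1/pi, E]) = [ - 27,  1/pi,  E , 50 * sqrt(19) ]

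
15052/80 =3763/20= 188.15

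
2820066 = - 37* ( - 76218)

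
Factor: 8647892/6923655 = 2^2*3^( - 2)*5^( - 1 )*11^1*53^ ( - 1 ) * 2903^( - 1 )*196543^1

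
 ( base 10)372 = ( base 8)564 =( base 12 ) 270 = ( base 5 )2442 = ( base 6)1420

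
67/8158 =67/8158 = 0.01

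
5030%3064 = 1966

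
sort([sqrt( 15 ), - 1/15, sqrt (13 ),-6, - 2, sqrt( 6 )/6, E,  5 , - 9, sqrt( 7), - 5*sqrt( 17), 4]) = [  -  5*sqrt(17 ), - 9,-6,  -  2, - 1/15,sqrt( 6)/6, sqrt(7),E,sqrt( 13), sqrt(15), 4,  5 ]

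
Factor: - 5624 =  - 2^3*19^1*37^1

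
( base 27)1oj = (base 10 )1396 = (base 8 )2564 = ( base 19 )3g9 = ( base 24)2a4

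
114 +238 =352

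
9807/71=138 + 9/71 = 138.13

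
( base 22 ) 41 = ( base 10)89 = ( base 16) 59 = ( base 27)38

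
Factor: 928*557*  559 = 2^5*13^1*29^1 * 43^1*557^1 =288944864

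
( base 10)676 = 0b1010100100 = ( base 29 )N9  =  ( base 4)22210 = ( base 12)484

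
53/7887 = 53/7887=0.01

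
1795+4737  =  6532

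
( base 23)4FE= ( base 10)2475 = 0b100110101011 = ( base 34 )24R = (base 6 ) 15243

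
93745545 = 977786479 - 884040934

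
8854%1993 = 882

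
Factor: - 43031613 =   -  3^1*14343871^1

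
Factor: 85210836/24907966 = 2^1*3^1 * 139^( - 1 )*907^1*7829^1*89597^(-1 ) = 42605418/12453983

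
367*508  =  186436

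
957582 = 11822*81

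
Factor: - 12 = -2^2 * 3^1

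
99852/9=33284/3=11094.67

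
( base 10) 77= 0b1001101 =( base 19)41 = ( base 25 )32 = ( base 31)2f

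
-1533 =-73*21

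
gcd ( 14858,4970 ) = 2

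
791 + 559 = 1350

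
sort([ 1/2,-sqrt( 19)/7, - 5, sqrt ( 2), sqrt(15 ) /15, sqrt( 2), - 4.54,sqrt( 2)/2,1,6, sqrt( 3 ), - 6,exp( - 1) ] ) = [ - 6,-5, - 4.54,-sqrt ( 19 )/7 , sqrt (15)/15,exp ( - 1),1/2,sqrt(2) /2,1,sqrt (2),sqrt( 2 ),sqrt ( 3 ),6]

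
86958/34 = 43479/17 = 2557.59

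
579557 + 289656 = 869213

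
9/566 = 9/566=0.02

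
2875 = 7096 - 4221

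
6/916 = 3/458 = 0.01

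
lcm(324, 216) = 648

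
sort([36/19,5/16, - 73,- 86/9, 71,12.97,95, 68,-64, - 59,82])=[ - 73, - 64,-59, -86/9,5/16, 36/19,12.97,68, 71,82,95]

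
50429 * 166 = 8371214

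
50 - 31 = 19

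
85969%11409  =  6106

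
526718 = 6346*83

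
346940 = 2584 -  - 344356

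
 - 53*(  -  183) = 9699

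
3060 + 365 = 3425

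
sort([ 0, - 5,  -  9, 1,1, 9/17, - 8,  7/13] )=[ - 9, - 8, - 5, 0, 9/17 , 7/13 , 1, 1 ] 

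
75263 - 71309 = 3954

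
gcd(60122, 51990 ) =2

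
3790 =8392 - 4602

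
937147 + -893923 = 43224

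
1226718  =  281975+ 944743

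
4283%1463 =1357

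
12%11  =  1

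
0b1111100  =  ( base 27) 4g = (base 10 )124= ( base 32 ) 3S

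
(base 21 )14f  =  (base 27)K0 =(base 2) 1000011100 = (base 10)540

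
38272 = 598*64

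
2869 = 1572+1297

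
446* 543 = 242178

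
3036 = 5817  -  2781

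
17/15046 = 17/15046 = 0.00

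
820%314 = 192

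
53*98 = 5194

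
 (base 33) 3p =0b1111100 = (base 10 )124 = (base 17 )75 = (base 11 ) 103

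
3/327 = 1/109 = 0.01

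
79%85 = 79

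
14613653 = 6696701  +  7916952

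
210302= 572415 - 362113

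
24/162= 4/27 = 0.15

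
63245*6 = 379470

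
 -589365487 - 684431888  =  -1273797375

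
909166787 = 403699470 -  - 505467317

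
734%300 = 134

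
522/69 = 7 + 13/23 = 7.57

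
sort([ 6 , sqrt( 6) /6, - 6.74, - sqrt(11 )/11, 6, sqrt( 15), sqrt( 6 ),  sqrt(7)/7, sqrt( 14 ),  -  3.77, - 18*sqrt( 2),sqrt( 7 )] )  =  [ - 18*sqrt(2), - 6.74, - 3.77, -sqrt( 11)/11 , sqrt(7 )/7, sqrt( 6) /6, sqrt ( 6), sqrt(7), sqrt( 14), sqrt( 15 ),  6, 6] 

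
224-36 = 188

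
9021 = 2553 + 6468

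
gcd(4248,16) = 8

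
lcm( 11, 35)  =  385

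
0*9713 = 0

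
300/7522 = 150/3761 = 0.04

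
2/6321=2/6321  =  0.00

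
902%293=23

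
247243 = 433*571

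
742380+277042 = 1019422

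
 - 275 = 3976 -4251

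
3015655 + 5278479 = 8294134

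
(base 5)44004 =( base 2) 101110111100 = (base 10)3004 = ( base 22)64C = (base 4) 232330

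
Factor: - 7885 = -5^1*19^1*83^1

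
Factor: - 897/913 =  - 3^1*11^(-1 )*13^1*23^1*83^( - 1)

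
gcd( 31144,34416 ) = 8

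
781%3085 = 781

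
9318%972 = 570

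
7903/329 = 24  +  1/47 = 24.02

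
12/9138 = 2/1523  =  0.00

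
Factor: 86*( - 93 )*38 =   -  303924 = -2^2*3^1 * 19^1 * 31^1*43^1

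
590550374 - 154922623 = 435627751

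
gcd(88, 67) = 1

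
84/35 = 12/5=2.40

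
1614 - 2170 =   -  556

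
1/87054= 1/87054 = 0.00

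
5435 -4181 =1254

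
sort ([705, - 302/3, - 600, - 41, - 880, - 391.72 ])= [ - 880, - 600, - 391.72, - 302/3 , - 41, 705]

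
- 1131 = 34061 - 35192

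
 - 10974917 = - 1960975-9013942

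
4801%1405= 586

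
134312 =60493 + 73819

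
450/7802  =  225/3901  =  0.06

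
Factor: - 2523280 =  -2^4*5^1*31541^1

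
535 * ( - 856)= - 457960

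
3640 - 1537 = 2103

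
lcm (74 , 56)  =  2072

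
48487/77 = 629 + 54/77= 629.70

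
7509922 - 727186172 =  - 719676250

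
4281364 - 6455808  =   - 2174444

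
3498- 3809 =-311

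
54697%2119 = 1722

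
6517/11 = 6517/11 = 592.45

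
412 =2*206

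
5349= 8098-2749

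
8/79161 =8/79161  =  0.00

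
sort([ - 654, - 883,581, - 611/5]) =[ - 883, - 654, - 611/5,581] 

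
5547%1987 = 1573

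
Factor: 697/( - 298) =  - 2^( - 1)*17^1*41^1*149^( - 1 ) 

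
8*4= 32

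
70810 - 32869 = 37941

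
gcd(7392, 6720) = 672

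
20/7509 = 20/7509= 0.00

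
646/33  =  646/33 = 19.58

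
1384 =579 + 805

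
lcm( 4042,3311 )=311234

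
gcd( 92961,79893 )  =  297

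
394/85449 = 394/85449 = 0.00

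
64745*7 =453215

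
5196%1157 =568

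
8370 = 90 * 93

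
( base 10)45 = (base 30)1F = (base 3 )1200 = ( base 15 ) 30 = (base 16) 2D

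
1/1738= 1/1738=0.00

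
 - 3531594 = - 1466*2409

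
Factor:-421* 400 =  - 168400 = -2^4*5^2*421^1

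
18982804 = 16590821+2391983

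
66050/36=1834 + 13/18 = 1834.72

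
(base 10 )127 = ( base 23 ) 5C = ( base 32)3V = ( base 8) 177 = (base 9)151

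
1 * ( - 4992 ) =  - 4992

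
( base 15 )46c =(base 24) 1hi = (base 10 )1002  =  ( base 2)1111101010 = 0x3ea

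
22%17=5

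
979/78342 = 89/7122 = 0.01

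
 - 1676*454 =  - 760904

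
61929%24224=13481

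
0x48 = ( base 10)72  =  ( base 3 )2200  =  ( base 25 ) 2m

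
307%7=6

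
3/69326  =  3/69326 = 0.00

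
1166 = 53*22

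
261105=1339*195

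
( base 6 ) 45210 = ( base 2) 1100011000110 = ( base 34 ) 5GI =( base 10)6342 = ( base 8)14306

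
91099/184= 91099/184= 495.10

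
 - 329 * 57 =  - 18753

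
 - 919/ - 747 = 1 + 172/747 = 1.23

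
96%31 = 3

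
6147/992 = 6147/992 = 6.20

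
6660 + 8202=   14862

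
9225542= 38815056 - 29589514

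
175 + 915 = 1090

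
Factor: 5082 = 2^1*3^1*7^1 * 11^2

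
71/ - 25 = -71/25 = - 2.84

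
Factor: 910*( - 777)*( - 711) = 2^1*3^3*5^1*7^2*13^1 *37^1*79^1 = 502726770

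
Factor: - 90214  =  -2^1 * 43^1*1049^1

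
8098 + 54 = 8152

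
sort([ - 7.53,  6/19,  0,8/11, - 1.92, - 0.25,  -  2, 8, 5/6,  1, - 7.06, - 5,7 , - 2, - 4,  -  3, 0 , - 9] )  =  [ - 9,-7.53, - 7.06,  -  5 , - 4, - 3, - 2,- 2, - 1.92,-0.25,0,0 , 6/19,8/11, 5/6,1, 7 , 8]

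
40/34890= 4/3489 = 0.00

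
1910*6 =11460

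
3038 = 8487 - 5449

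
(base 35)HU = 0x271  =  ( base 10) 625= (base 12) 441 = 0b1001110001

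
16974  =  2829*6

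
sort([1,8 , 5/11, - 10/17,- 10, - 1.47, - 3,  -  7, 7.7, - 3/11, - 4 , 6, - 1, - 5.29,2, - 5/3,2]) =[ - 10, - 7 , - 5.29, - 4, - 3,-5/3, - 1.47, - 1, - 10/17 ,-3/11, 5/11,  1, 2,2, 6, 7.7,  8]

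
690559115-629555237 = 61003878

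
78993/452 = 78993/452= 174.76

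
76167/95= 76167/95= 801.76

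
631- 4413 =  - 3782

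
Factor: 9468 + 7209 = 3^2*17^1*109^1 = 16677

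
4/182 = 2/91 = 0.02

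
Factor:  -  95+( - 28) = -3^1*41^1 = -  123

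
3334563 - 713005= 2621558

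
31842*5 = 159210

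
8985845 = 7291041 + 1694804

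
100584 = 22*4572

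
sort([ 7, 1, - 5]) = [ - 5, 1,7 ] 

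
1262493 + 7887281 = 9149774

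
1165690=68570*17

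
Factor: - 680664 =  - 2^3*3^1*79^1*359^1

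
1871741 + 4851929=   6723670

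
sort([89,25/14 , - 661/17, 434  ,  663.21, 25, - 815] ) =[ - 815 ,-661/17, 25/14, 25 , 89, 434,663.21]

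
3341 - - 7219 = 10560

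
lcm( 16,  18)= 144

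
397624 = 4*99406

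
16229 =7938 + 8291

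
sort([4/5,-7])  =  [-7,4/5] 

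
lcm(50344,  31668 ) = 1963416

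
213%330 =213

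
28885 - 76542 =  - 47657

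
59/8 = 59/8= 7.38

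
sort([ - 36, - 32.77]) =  [-36, - 32.77] 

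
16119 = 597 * 27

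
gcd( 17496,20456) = 8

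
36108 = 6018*6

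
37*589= 21793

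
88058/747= 117 + 659/747 = 117.88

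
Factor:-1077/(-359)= 3  =  3^1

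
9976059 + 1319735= 11295794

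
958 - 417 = 541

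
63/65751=3/3131 = 0.00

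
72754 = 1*72754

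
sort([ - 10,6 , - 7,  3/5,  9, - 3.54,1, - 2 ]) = [ - 10, - 7,- 3.54,  -  2 , 3/5,  1,6, 9 ]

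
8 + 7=15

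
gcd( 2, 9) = 1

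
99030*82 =8120460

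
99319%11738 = 5415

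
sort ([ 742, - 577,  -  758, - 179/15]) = [ - 758 , - 577, - 179/15, 742] 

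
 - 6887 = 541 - 7428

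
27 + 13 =40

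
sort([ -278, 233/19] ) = [ - 278, 233/19]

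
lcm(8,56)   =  56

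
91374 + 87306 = 178680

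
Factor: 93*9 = 3^3*31^1 = 837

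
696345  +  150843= 847188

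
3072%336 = 48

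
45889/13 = 3529 + 12/13 = 3529.92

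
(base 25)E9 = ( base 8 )547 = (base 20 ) hj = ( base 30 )BT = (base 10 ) 359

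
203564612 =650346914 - 446782302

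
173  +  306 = 479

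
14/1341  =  14/1341 = 0.01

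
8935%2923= 166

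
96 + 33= 129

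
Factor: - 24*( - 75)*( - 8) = -2^6*3^2  *5^2= - 14400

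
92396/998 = 92 + 290/499 = 92.58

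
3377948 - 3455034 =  - 77086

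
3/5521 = 3/5521=0.00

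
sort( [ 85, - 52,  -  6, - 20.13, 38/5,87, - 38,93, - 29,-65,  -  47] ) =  [-65, - 52, - 47, - 38, - 29,-20.13,-6,38/5,85, 87, 93] 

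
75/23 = 75/23 = 3.26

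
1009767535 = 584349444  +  425418091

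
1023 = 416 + 607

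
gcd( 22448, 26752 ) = 16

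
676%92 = 32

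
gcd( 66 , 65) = 1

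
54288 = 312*174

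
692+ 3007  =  3699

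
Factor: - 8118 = -2^1 * 3^2*11^1*41^1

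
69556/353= 197 + 15/353 =197.04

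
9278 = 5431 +3847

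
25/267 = 25/267 = 0.09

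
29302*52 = 1523704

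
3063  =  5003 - 1940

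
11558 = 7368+4190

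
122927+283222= 406149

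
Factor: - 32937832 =- 2^3 * 89^1*46261^1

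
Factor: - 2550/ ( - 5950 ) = 3^1* 7^( - 1) = 3/7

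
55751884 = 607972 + 55143912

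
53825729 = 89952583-36126854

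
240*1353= 324720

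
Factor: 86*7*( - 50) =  - 30100 = - 2^2*5^2*7^1*43^1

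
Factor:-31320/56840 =-27/49 = - 3^3*7^ ( - 2 )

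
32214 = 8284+23930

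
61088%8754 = 8564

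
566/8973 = 566/8973=0.06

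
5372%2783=2589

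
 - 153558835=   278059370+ - 431618205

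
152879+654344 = 807223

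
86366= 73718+12648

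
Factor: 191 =191^1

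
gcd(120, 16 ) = 8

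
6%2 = 0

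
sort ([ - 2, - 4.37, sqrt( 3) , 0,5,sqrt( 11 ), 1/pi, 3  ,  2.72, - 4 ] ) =[ - 4.37  , - 4, - 2, 0, 1/pi,sqrt( 3), 2.72,3, sqrt(11 ), 5 ]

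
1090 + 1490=2580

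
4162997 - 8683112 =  - 4520115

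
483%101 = 79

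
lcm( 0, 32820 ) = 0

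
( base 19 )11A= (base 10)390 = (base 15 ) 1B0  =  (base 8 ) 606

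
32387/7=4626 + 5/7 = 4626.71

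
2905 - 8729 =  - 5824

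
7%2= 1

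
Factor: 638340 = 2^2*3^1*5^1*10639^1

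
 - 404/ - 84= 4 + 17/21=4.81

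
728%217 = 77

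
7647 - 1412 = 6235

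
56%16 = 8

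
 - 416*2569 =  - 1068704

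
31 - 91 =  - 60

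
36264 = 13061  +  23203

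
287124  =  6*47854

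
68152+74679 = 142831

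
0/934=0 = 0.00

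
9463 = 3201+6262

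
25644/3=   8548  =  8548.00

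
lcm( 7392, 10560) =73920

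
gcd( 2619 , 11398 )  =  1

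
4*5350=21400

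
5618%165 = 8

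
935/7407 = 935/7407 = 0.13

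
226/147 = 226/147 = 1.54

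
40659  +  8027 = 48686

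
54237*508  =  27552396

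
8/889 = 8/889 = 0.01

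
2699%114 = 77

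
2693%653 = 81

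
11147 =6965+4182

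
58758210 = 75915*774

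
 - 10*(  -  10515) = 105150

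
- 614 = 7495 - 8109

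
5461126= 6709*814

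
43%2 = 1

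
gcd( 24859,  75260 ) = 1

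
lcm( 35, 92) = 3220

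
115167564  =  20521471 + 94646093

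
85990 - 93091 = -7101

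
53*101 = 5353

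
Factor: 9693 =3^3*359^1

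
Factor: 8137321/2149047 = 3^( - 2)*73^( - 1)*571^1 * 3271^( - 1 )*14251^1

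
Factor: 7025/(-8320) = - 1405/1664=-2^( - 7) * 5^1 * 13^( -1) * 281^1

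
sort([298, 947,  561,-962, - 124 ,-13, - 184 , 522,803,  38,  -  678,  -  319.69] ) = [ -962,  -  678, - 319.69, - 184,- 124,-13,38,298,  522,561,803,947]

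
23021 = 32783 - 9762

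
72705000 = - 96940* ( - 750)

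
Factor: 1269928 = 2^3*11^1*14431^1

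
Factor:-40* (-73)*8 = 23360 = 2^6 *5^1*73^1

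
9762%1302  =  648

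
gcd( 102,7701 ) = 51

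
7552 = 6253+1299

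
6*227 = 1362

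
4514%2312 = 2202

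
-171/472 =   -  171/472 = -0.36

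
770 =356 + 414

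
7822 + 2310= 10132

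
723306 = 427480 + 295826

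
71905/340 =211+33/68 =211.49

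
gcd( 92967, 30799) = 19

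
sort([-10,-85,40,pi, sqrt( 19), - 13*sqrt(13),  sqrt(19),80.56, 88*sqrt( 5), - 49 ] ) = [ - 85, - 49, - 13*sqrt(13), - 10, pi,sqrt(19),  sqrt( 19 ),40 , 80.56,88 * sqrt(5 )]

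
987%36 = 15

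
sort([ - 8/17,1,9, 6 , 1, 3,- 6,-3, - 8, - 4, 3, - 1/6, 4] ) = [-8, - 6,  -  4, - 3,-8/17,-1/6,1,1, 3,3,4, 6,9 ] 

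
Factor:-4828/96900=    - 71/1425 = - 3^( - 1 ) * 5^(  -  2) * 19^(  -  1) * 71^1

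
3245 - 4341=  - 1096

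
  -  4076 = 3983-8059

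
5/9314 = 5/9314 = 0.00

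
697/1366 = 697/1366=0.51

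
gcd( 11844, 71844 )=12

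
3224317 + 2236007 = 5460324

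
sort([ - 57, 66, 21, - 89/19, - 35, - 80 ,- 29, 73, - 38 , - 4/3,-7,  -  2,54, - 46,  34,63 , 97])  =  [ - 80,- 57, - 46, - 38, - 35,- 29, - 7, - 89/19, - 2, - 4/3, 21, 34, 54, 63, 66, 73, 97 ]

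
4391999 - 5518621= - 1126622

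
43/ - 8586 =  - 43/8586 = - 0.01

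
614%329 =285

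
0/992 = 0 = 0.00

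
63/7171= 63/7171  =  0.01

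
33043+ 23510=56553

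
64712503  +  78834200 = 143546703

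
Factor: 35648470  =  2^1*5^1*11^1*13^1 * 97^1 *257^1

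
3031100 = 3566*850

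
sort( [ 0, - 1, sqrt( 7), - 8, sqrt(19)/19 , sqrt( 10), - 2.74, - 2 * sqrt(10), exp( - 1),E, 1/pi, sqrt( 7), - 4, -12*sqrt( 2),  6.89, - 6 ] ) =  [ - 12  *  sqrt( 2), - 8 , - 2*sqrt( 10), - 6, - 4, - 2.74,- 1 , 0, sqrt( 19 ) /19, 1/pi  ,  exp ( - 1), sqrt( 7),  sqrt(7),E, sqrt( 10), 6.89 ]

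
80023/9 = 8891 + 4/9 = 8891.44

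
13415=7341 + 6074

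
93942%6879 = 4515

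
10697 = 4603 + 6094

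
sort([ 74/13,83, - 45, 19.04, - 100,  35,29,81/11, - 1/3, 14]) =[ - 100, - 45, - 1/3,  74/13, 81/11, 14, 19.04, 29, 35, 83] 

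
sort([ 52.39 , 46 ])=[46, 52.39 ] 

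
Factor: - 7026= - 2^1*3^1*1171^1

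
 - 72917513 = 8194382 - 81111895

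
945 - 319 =626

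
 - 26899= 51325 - 78224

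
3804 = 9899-6095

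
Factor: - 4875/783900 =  - 2^(-2 )*3^( - 1)*5^1*67^ ( - 1 ) = - 5/804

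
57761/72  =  802  +  17/72 = 802.24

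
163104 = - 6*( - 27184)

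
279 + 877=1156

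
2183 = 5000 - 2817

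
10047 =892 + 9155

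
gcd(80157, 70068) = 3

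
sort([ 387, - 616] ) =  [ - 616, 387]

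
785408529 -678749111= 106659418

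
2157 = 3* 719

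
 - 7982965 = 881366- 8864331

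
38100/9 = 12700/3=4233.33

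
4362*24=104688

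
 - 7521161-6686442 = - 14207603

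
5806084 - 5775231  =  30853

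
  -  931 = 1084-2015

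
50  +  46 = 96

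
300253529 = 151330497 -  - 148923032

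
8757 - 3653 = 5104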